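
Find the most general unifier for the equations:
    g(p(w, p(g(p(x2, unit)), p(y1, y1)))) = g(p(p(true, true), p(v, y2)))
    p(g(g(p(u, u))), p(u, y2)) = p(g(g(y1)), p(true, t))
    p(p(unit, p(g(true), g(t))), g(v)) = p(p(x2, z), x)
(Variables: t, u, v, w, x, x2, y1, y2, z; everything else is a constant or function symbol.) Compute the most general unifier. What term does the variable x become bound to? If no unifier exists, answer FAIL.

g(g(p(unit, unit)))

Decompose g/1: p(w, p(g(p(x2, unit)), p(y1, y1))) = p(p(true, true), p(v, y2)).
Decompose p/2: w = p(true, true),  p(g(p(x2, unit)), p(y1, y1)) = p(v, y2).
Bind w := p(true, true); no other remaining equation mentions w.
Decompose p/2: g(p(x2, unit)) = v,  p(y1, y1) = y2.
Bind v := g(p(x2, unit)); substituting into the one remaining equation that mentions v gives: p(p(unit, p(g(true), g(t))), g(g(p(x2, unit)))) = p(p(x2, z), x).
Bind y2 := p(y1, y1); substituting into the one remaining equation that mentions y2 gives: p(g(g(p(u, u))), p(u, p(y1, y1))) = p(g(g(y1)), p(true, t)).
Decompose p/2: g(g(p(u, u))) = g(g(y1)),  p(u, p(y1, y1)) = p(true, t).
Decompose g/1: g(p(u, u)) = g(y1).
Decompose g/1: p(u, u) = y1.
Bind y1 := p(u, u); substituting into the one remaining equation that mentions y1 gives: p(u, p(p(u, u), p(u, u))) = p(true, t). Substituting into the earlier binding gives y2 := p(p(u, u), p(u, u)).
Decompose p/2: u = true,  p(p(u, u), p(u, u)) = t.
Bind u := true; substituting into the one remaining equation that mentions u gives: p(p(true, true), p(true, true)) = t. Substituting into the earlier bindings gives y2 := p(p(true, true), p(true, true)), y1 := p(true, true).
Bind t := p(p(true, true), p(true, true)); substituting into the remaining equation gives: p(p(unit, p(g(true), g(p(p(true, true), p(true, true))))), g(g(p(x2, unit)))) = p(p(x2, z), x).
Decompose p/2: p(unit, p(g(true), g(p(p(true, true), p(true, true))))) = p(x2, z),  g(g(p(x2, unit))) = x.
Decompose p/2: unit = x2,  p(g(true), g(p(p(true, true), p(true, true)))) = z.
Bind x2 := unit; substituting into the one remaining equation that mentions x2 gives: g(g(p(unit, unit))) = x. Substituting into the earlier binding gives v := g(p(unit, unit)).
Bind z := p(g(true), g(p(p(true, true), p(true, true)))); no other remaining equation mentions z.
Bind x := g(g(p(unit, unit))).
MGU = { w ↦ p(true, true), v ↦ g(p(unit, unit)), y2 ↦ p(p(true, true), p(true, true)), y1 ↦ p(true, true), u ↦ true, t ↦ p(p(true, true), p(true, true)), x2 ↦ unit, z ↦ p(g(true), g(p(p(true, true), p(true, true)))), x ↦ g(g(p(unit, unit))) }, so x ↦ g(g(p(unit, unit))).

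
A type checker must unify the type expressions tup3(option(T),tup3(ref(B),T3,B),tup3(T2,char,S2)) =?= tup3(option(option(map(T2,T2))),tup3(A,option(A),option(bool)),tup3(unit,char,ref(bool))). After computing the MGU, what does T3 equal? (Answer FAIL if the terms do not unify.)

Decompose tup3/3: option(T) =?= option(option(map(T2,T2))),  tup3(ref(B),T3,B) =?= tup3(A,option(A),option(bool)),  tup3(T2,char,S2) =?= tup3(unit,char,ref(bool)).
Decompose option/1: T =?= option(map(T2,T2)).
Bind T := option(map(T2,T2)); no other remaining equation mentions T.
Decompose tup3/3: ref(B) =?= A,  T3 =?= option(A),  B =?= option(bool).
Bind A := ref(B); substituting into the one remaining equation that mentions A gives: T3 =?= option(ref(B)).
Bind T3 := option(ref(B)); no other remaining equation mentions T3.
Bind B := option(bool); no other remaining equation mentions B. Substituting into the earlier bindings gives A := ref(option(bool)), T3 := option(ref(option(bool))).
Decompose tup3/3: T2 =?= unit,  char =?= char,  S2 =?= ref(bool).
Bind T2 := unit; no other remaining equation mentions T2. Substituting into the earlier binding gives T := option(map(unit,unit)).
Delete trivial equation char =?= char.
Bind S2 := ref(bool).
MGU = { T := option(map(unit,unit)), A := ref(option(bool)), T3 := option(ref(option(bool))), B := option(bool), T2 := unit, S2 := ref(bool) }, so T3 := option(ref(option(bool))).

option(ref(option(bool)))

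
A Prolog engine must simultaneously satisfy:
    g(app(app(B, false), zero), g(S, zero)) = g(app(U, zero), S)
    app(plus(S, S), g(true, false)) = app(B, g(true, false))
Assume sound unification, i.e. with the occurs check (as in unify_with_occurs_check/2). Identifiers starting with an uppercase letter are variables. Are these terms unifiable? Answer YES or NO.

Decompose g/2: app(app(B, false), zero) = app(U, zero),  g(S, zero) = S.
Decompose app/2: app(B, false) = U,  zero = zero.
Bind U := app(B, false); no other remaining equation mentions U.
Delete trivial equation zero = zero.
Occurs check fails: S occurs in g(S, zero); the equation S = g(S, zero) has no finite solution.

NO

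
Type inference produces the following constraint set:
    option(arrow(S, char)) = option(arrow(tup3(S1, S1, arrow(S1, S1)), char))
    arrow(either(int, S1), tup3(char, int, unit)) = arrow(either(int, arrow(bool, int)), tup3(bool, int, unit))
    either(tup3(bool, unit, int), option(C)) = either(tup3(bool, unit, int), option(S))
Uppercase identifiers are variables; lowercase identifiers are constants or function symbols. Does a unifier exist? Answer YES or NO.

NO

Decompose option/1: arrow(S, char) = arrow(tup3(S1, S1, arrow(S1, S1)), char).
Decompose arrow/2: S = tup3(S1, S1, arrow(S1, S1)),  char = char.
Bind S := tup3(S1, S1, arrow(S1, S1)); substituting into the one remaining equation that mentions S gives: either(tup3(bool, unit, int), option(C)) = either(tup3(bool, unit, int), option(tup3(S1, S1, arrow(S1, S1)))).
Delete trivial equation char = char.
Decompose arrow/2: either(int, S1) = either(int, arrow(bool, int)),  tup3(char, int, unit) = tup3(bool, int, unit).
Decompose either/2: int = int,  S1 = arrow(bool, int).
Delete trivial equation int = int.
Bind S1 := arrow(bool, int); substituting into the one remaining equation that mentions S1 gives: either(tup3(bool, unit, int), option(C)) = either(tup3(bool, unit, int), option(tup3(arrow(bool, int), arrow(bool, int), arrow(arrow(bool, int), arrow(bool, int))))). Substituting into the earlier binding gives S := tup3(arrow(bool, int), arrow(bool, int), arrow(arrow(bool, int), arrow(bool, int))).
Decompose tup3/3: char = bool,  int = int,  unit = unit.
Clash: constants char and bool differ; no unifier exists.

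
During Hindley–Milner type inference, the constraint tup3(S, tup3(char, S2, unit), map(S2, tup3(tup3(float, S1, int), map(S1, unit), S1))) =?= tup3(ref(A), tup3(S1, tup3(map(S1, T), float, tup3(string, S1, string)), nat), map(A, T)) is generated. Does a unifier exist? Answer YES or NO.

Decompose tup3/3: S =?= ref(A),  tup3(char, S2, unit) =?= tup3(S1, tup3(map(S1, T), float, tup3(string, S1, string)), nat),  map(S2, tup3(tup3(float, S1, int), map(S1, unit), S1)) =?= map(A, T).
Bind S := ref(A); no other remaining equation mentions S.
Decompose tup3/3: char =?= S1,  S2 =?= tup3(map(S1, T), float, tup3(string, S1, string)),  unit =?= nat.
Bind S1 := char; substituting into the 2 remaining equations that mention S1 gives: S2 =?= tup3(map(char, T), float, tup3(string, char, string)),  map(S2, tup3(tup3(float, char, int), map(char, unit), char)) =?= map(A, T).
Bind S2 := tup3(map(char, T), float, tup3(string, char, string)); substituting into the one remaining equation that mentions S2 gives: map(tup3(map(char, T), float, tup3(string, char, string)), tup3(tup3(float, char, int), map(char, unit), char)) =?= map(A, T).
Clash: constants unit and nat differ; no unifier exists.

NO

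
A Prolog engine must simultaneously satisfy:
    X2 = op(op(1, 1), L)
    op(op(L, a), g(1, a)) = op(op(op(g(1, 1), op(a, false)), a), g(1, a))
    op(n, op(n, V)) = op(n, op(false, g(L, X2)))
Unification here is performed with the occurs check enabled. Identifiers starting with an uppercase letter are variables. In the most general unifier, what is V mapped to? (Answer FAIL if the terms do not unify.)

FAIL

Bind X2 := op(op(1, 1), L); substituting into the one remaining equation that mentions X2 gives: op(n, op(n, V)) = op(n, op(false, g(L, op(op(1, 1), L)))).
Decompose op/2: op(L, a) = op(op(g(1, 1), op(a, false)), a),  g(1, a) = g(1, a).
Decompose op/2: L = op(g(1, 1), op(a, false)),  a = a.
Bind L := op(g(1, 1), op(a, false)); substituting into the one remaining equation that mentions L gives: op(n, op(n, V)) = op(n, op(false, g(op(g(1, 1), op(a, false)), op(op(1, 1), op(g(1, 1), op(a, false)))))). Substituting into the earlier binding gives X2 := op(op(1, 1), op(g(1, 1), op(a, false))).
Delete trivial equation a = a.
Delete trivial equation g(1, a) = g(1, a).
Decompose op/2: n = n,  op(n, V) = op(false, g(op(g(1, 1), op(a, false)), op(op(1, 1), op(g(1, 1), op(a, false))))).
Delete trivial equation n = n.
Decompose op/2: n = false,  V = g(op(g(1, 1), op(a, false)), op(op(1, 1), op(g(1, 1), op(a, false)))).
Clash: constants n and false differ; no unifier exists.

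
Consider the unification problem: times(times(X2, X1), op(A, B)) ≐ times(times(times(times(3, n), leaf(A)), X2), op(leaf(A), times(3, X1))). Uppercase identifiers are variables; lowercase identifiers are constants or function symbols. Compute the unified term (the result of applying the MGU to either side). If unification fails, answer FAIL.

FAIL

Decompose times/2: times(X2, X1) ≐ times(times(times(3, n), leaf(A)), X2),  op(A, B) ≐ op(leaf(A), times(3, X1)).
Decompose times/2: X2 ≐ times(times(3, n), leaf(A)),  X1 ≐ X2.
Bind X2 := times(times(3, n), leaf(A)); substituting into the one remaining equation that mentions X2 gives: X1 ≐ times(times(3, n), leaf(A)).
Bind X1 := times(times(3, n), leaf(A)); substituting into the remaining equation gives: op(A, B) ≐ op(leaf(A), times(3, times(times(3, n), leaf(A)))).
Decompose op/2: A ≐ leaf(A),  B ≐ times(3, times(times(3, n), leaf(A))).
Occurs check fails: A occurs in leaf(A); the equation A ≐ leaf(A) has no finite solution.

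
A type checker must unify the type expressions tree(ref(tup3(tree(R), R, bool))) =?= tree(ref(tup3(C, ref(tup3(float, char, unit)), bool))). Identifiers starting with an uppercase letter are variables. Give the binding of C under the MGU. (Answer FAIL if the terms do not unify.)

Decompose tree/1: ref(tup3(tree(R), R, bool)) =?= ref(tup3(C, ref(tup3(float, char, unit)), bool)).
Decompose ref/1: tup3(tree(R), R, bool) =?= tup3(C, ref(tup3(float, char, unit)), bool).
Decompose tup3/3: tree(R) =?= C,  R =?= ref(tup3(float, char, unit)),  bool =?= bool.
Bind C := tree(R); no other remaining equation mentions C.
Bind R := ref(tup3(float, char, unit)); no other remaining equation mentions R. Substituting into the earlier binding gives C := tree(ref(tup3(float, char, unit))).
Delete trivial equation bool =?= bool.
MGU = { C := tree(ref(tup3(float, char, unit))), R := ref(tup3(float, char, unit)) }, so C := tree(ref(tup3(float, char, unit))).

tree(ref(tup3(float, char, unit)))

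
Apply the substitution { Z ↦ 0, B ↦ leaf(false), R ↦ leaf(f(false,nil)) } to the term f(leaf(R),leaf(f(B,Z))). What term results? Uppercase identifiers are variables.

Replace each occurrence of Z with 0.
Replace each occurrence of B with leaf(false).
Replace each occurrence of R with leaf(f(false,nil)).
Result: f(leaf(leaf(f(false,nil))),leaf(f(leaf(false),0))).

f(leaf(leaf(f(false,nil))),leaf(f(leaf(false),0)))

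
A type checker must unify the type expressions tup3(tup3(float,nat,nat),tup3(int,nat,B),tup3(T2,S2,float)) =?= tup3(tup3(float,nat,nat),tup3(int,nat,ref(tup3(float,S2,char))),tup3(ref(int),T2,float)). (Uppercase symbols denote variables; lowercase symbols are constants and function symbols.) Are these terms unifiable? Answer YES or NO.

Decompose tup3/3: tup3(float,nat,nat) =?= tup3(float,nat,nat),  tup3(int,nat,B) =?= tup3(int,nat,ref(tup3(float,S2,char))),  tup3(T2,S2,float) =?= tup3(ref(int),T2,float).
Delete trivial equation tup3(float,nat,nat) =?= tup3(float,nat,nat).
Decompose tup3/3: int =?= int,  nat =?= nat,  B =?= ref(tup3(float,S2,char)).
Delete trivial equation int =?= int.
Delete trivial equation nat =?= nat.
Bind B := ref(tup3(float,S2,char)); no other remaining equation mentions B.
Decompose tup3/3: T2 =?= ref(int),  S2 =?= T2,  float =?= float.
Bind T2 := ref(int); substituting into the one remaining equation that mentions T2 gives: S2 =?= ref(int).
Bind S2 := ref(int); no other remaining equation mentions S2. Substituting into the earlier binding gives B := ref(tup3(float,ref(int),char)).
Delete trivial equation float =?= float.
No equations remain and no clash or occurs-check failure arose, so a unifier exists.

YES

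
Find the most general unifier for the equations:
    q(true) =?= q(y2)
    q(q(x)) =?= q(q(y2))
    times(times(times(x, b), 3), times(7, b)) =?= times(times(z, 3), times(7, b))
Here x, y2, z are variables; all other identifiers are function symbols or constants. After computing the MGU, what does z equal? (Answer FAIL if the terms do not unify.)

Decompose q/1: true =?= y2.
Bind y2 := true; substituting into the one remaining equation that mentions y2 gives: q(q(x)) =?= q(q(true)).
Decompose q/1: q(x) =?= q(true).
Decompose q/1: x =?= true.
Bind x := true; substituting into the remaining equation gives: times(times(times(true, b), 3), times(7, b)) =?= times(times(z, 3), times(7, b)).
Decompose times/2: times(times(true, b), 3) =?= times(z, 3),  times(7, b) =?= times(7, b).
Decompose times/2: times(true, b) =?= z,  3 =?= 3.
Bind z := times(true, b); no other remaining equation mentions z.
Delete trivial equation 3 =?= 3.
Delete trivial equation times(7, b) =?= times(7, b).
MGU = { y2 := true, x := true, z := times(true, b) }, so z := times(true, b).

times(true, b)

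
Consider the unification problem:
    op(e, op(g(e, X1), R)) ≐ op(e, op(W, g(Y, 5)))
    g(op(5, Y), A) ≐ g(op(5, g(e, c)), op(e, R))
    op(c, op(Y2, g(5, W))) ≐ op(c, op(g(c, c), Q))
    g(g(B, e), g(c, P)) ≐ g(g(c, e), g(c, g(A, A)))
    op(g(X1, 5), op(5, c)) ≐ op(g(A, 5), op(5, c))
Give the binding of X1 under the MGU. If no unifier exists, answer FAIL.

Decompose op/2: e ≐ e,  op(g(e, X1), R) ≐ op(W, g(Y, 5)).
Delete trivial equation e ≐ e.
Decompose op/2: g(e, X1) ≐ W,  R ≐ g(Y, 5).
Bind W := g(e, X1); substituting into the one remaining equation that mentions W gives: op(c, op(Y2, g(5, g(e, X1)))) ≐ op(c, op(g(c, c), Q)).
Bind R := g(Y, 5); substituting into the one remaining equation that mentions R gives: g(op(5, Y), A) ≐ g(op(5, g(e, c)), op(e, g(Y, 5))).
Decompose g/2: op(5, Y) ≐ op(5, g(e, c)),  A ≐ op(e, g(Y, 5)).
Decompose op/2: 5 ≐ 5,  Y ≐ g(e, c).
Delete trivial equation 5 ≐ 5.
Bind Y := g(e, c); substituting into the one remaining equation that mentions Y gives: A ≐ op(e, g(g(e, c), 5)). Substituting into the earlier binding gives R := g(g(e, c), 5).
Bind A := op(e, g(g(e, c), 5)); substituting into the 2 remaining equations that mention A gives: g(g(B, e), g(c, P)) ≐ g(g(c, e), g(c, g(op(e, g(g(e, c), 5)), op(e, g(g(e, c), 5))))),  op(g(X1, 5), op(5, c)) ≐ op(g(op(e, g(g(e, c), 5)), 5), op(5, c)).
Decompose op/2: c ≐ c,  op(Y2, g(5, g(e, X1))) ≐ op(g(c, c), Q).
Delete trivial equation c ≐ c.
Decompose op/2: Y2 ≐ g(c, c),  g(5, g(e, X1)) ≐ Q.
Bind Y2 := g(c, c); no other remaining equation mentions Y2.
Bind Q := g(5, g(e, X1)); no other remaining equation mentions Q.
Decompose g/2: g(B, e) ≐ g(c, e),  g(c, P) ≐ g(c, g(op(e, g(g(e, c), 5)), op(e, g(g(e, c), 5)))).
Decompose g/2: B ≐ c,  e ≐ e.
Bind B := c; no other remaining equation mentions B.
Delete trivial equation e ≐ e.
Decompose g/2: c ≐ c,  P ≐ g(op(e, g(g(e, c), 5)), op(e, g(g(e, c), 5))).
Delete trivial equation c ≐ c.
Bind P := g(op(e, g(g(e, c), 5)), op(e, g(g(e, c), 5))); no other remaining equation mentions P.
Decompose op/2: g(X1, 5) ≐ g(op(e, g(g(e, c), 5)), 5),  op(5, c) ≐ op(5, c).
Decompose g/2: X1 ≐ op(e, g(g(e, c), 5)),  5 ≐ 5.
Bind X1 := op(e, g(g(e, c), 5)); no other remaining equation mentions X1. Substituting into the earlier bindings gives W := g(e, op(e, g(g(e, c), 5))), Q := g(5, g(e, op(e, g(g(e, c), 5)))).
Delete trivial equation 5 ≐ 5.
Delete trivial equation op(5, c) ≐ op(5, c).
MGU = { W -> g(e, op(e, g(g(e, c), 5))), R -> g(g(e, c), 5), Y -> g(e, c), A -> op(e, g(g(e, c), 5)), Y2 -> g(c, c), Q -> g(5, g(e, op(e, g(g(e, c), 5)))), B -> c, P -> g(op(e, g(g(e, c), 5)), op(e, g(g(e, c), 5))), X1 -> op(e, g(g(e, c), 5)) }, so X1 -> op(e, g(g(e, c), 5)).

op(e, g(g(e, c), 5))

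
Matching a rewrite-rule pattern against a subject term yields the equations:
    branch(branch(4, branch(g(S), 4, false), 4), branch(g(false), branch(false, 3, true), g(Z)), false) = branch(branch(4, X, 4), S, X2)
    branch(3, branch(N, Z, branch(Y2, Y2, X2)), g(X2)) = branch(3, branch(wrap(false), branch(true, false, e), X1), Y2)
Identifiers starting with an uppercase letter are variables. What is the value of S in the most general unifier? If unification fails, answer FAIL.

branch(g(false), branch(false, 3, true), g(branch(true, false, e)))

Decompose branch/3: branch(4, branch(g(S), 4, false), 4) = branch(4, X, 4),  branch(g(false), branch(false, 3, true), g(Z)) = S,  false = X2.
Decompose branch/3: 4 = 4,  branch(g(S), 4, false) = X,  4 = 4.
Delete trivial equation 4 = 4.
Bind X := branch(g(S), 4, false); no other remaining equation mentions X.
Delete trivial equation 4 = 4.
Bind S := branch(g(false), branch(false, 3, true), g(Z)); no other remaining equation mentions S. Substituting into the earlier binding gives X := branch(g(branch(g(false), branch(false, 3, true), g(Z))), 4, false).
Bind X2 := false; substituting into the remaining equation gives: branch(3, branch(N, Z, branch(Y2, Y2, false)), g(false)) = branch(3, branch(wrap(false), branch(true, false, e), X1), Y2).
Decompose branch/3: 3 = 3,  branch(N, Z, branch(Y2, Y2, false)) = branch(wrap(false), branch(true, false, e), X1),  g(false) = Y2.
Delete trivial equation 3 = 3.
Decompose branch/3: N = wrap(false),  Z = branch(true, false, e),  branch(Y2, Y2, false) = X1.
Bind N := wrap(false); no other remaining equation mentions N.
Bind Z := branch(true, false, e); no other remaining equation mentions Z. Substituting into the earlier bindings gives X := branch(g(branch(g(false), branch(false, 3, true), g(branch(true, false, e)))), 4, false), S := branch(g(false), branch(false, 3, true), g(branch(true, false, e))).
Bind X1 := branch(Y2, Y2, false); no other remaining equation mentions X1.
Bind Y2 := g(false). Substituting into the earlier binding gives X1 := branch(g(false), g(false), false).
MGU = { X -> branch(g(branch(g(false), branch(false, 3, true), g(branch(true, false, e)))), 4, false), S -> branch(g(false), branch(false, 3, true), g(branch(true, false, e))), X2 -> false, N -> wrap(false), Z -> branch(true, false, e), X1 -> branch(g(false), g(false), false), Y2 -> g(false) }, so S -> branch(g(false), branch(false, 3, true), g(branch(true, false, e))).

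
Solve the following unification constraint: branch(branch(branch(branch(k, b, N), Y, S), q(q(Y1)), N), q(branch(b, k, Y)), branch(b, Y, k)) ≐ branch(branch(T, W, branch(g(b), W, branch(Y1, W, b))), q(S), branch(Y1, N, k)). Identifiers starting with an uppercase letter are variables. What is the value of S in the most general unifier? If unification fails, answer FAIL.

branch(b, k, branch(g(b), q(q(b)), branch(b, q(q(b)), b)))

Decompose branch/3: branch(branch(branch(k, b, N), Y, S), q(q(Y1)), N) ≐ branch(T, W, branch(g(b), W, branch(Y1, W, b))),  q(branch(b, k, Y)) ≐ q(S),  branch(b, Y, k) ≐ branch(Y1, N, k).
Decompose branch/3: branch(branch(k, b, N), Y, S) ≐ T,  q(q(Y1)) ≐ W,  N ≐ branch(g(b), W, branch(Y1, W, b)).
Bind T := branch(branch(k, b, N), Y, S); no other remaining equation mentions T.
Bind W := q(q(Y1)); substituting into the one remaining equation that mentions W gives: N ≐ branch(g(b), q(q(Y1)), branch(Y1, q(q(Y1)), b)).
Bind N := branch(g(b), q(q(Y1)), branch(Y1, q(q(Y1)), b)); substituting into the one remaining equation that mentions N gives: branch(b, Y, k) ≐ branch(Y1, branch(g(b), q(q(Y1)), branch(Y1, q(q(Y1)), b)), k). Substituting into the earlier binding gives T := branch(branch(k, b, branch(g(b), q(q(Y1)), branch(Y1, q(q(Y1)), b))), Y, S).
Decompose q/1: branch(b, k, Y) ≐ S.
Bind S := branch(b, k, Y); no other remaining equation mentions S. Substituting into the earlier binding gives T := branch(branch(k, b, branch(g(b), q(q(Y1)), branch(Y1, q(q(Y1)), b))), Y, branch(b, k, Y)).
Decompose branch/3: b ≐ Y1,  Y ≐ branch(g(b), q(q(Y1)), branch(Y1, q(q(Y1)), b)),  k ≐ k.
Bind Y1 := b; substituting into the one remaining equation that mentions Y1 gives: Y ≐ branch(g(b), q(q(b)), branch(b, q(q(b)), b)). Substituting into the earlier bindings gives T := branch(branch(k, b, branch(g(b), q(q(b)), branch(b, q(q(b)), b))), Y, branch(b, k, Y)), W := q(q(b)), N := branch(g(b), q(q(b)), branch(b, q(q(b)), b)).
Bind Y := branch(g(b), q(q(b)), branch(b, q(q(b)), b)); no other remaining equation mentions Y. Substituting into the earlier bindings gives T := branch(branch(k, b, branch(g(b), q(q(b)), branch(b, q(q(b)), b))), branch(g(b), q(q(b)), branch(b, q(q(b)), b)), branch(b, k, branch(g(b), q(q(b)), branch(b, q(q(b)), b)))), S := branch(b, k, branch(g(b), q(q(b)), branch(b, q(q(b)), b))).
Delete trivial equation k ≐ k.
MGU = { T ↦ branch(branch(k, b, branch(g(b), q(q(b)), branch(b, q(q(b)), b))), branch(g(b), q(q(b)), branch(b, q(q(b)), b)), branch(b, k, branch(g(b), q(q(b)), branch(b, q(q(b)), b)))), W ↦ q(q(b)), N ↦ branch(g(b), q(q(b)), branch(b, q(q(b)), b)), S ↦ branch(b, k, branch(g(b), q(q(b)), branch(b, q(q(b)), b))), Y1 ↦ b, Y ↦ branch(g(b), q(q(b)), branch(b, q(q(b)), b)) }, so S ↦ branch(b, k, branch(g(b), q(q(b)), branch(b, q(q(b)), b))).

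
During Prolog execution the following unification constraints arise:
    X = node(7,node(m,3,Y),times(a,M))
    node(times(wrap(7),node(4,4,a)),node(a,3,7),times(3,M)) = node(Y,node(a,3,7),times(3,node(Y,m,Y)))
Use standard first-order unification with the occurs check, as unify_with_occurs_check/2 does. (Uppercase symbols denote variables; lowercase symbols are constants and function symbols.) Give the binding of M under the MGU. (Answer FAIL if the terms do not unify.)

node(times(wrap(7),node(4,4,a)),m,times(wrap(7),node(4,4,a)))

Bind X := node(7,node(m,3,Y),times(a,M)); no other remaining equation mentions X.
Decompose node/3: times(wrap(7),node(4,4,a)) = Y,  node(a,3,7) = node(a,3,7),  times(3,M) = times(3,node(Y,m,Y)).
Bind Y := times(wrap(7),node(4,4,a)); substituting into the one remaining equation that mentions Y gives: times(3,M) = times(3,node(times(wrap(7),node(4,4,a)),m,times(wrap(7),node(4,4,a)))). Substituting into the earlier binding gives X := node(7,node(m,3,times(wrap(7),node(4,4,a))),times(a,M)).
Delete trivial equation node(a,3,7) = node(a,3,7).
Decompose times/2: 3 = 3,  M = node(times(wrap(7),node(4,4,a)),m,times(wrap(7),node(4,4,a))).
Delete trivial equation 3 = 3.
Bind M := node(times(wrap(7),node(4,4,a)),m,times(wrap(7),node(4,4,a))). Substituting into the earlier binding gives X := node(7,node(m,3,times(wrap(7),node(4,4,a))),times(a,node(times(wrap(7),node(4,4,a)),m,times(wrap(7),node(4,4,a))))).
MGU = { X -> node(7,node(m,3,times(wrap(7),node(4,4,a))),times(a,node(times(wrap(7),node(4,4,a)),m,times(wrap(7),node(4,4,a))))), Y -> times(wrap(7),node(4,4,a)), M -> node(times(wrap(7),node(4,4,a)),m,times(wrap(7),node(4,4,a))) }, so M -> node(times(wrap(7),node(4,4,a)),m,times(wrap(7),node(4,4,a))).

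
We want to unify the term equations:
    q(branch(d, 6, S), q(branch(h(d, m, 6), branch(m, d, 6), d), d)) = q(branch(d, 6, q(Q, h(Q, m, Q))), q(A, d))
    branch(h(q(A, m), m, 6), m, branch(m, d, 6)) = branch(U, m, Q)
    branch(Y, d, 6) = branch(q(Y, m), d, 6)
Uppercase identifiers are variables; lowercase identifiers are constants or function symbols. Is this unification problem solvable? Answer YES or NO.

Decompose q/2: branch(d, 6, S) = branch(d, 6, q(Q, h(Q, m, Q))),  q(branch(h(d, m, 6), branch(m, d, 6), d), d) = q(A, d).
Decompose branch/3: d = d,  6 = 6,  S = q(Q, h(Q, m, Q)).
Delete trivial equation d = d.
Delete trivial equation 6 = 6.
Bind S := q(Q, h(Q, m, Q)); no other remaining equation mentions S.
Decompose q/2: branch(h(d, m, 6), branch(m, d, 6), d) = A,  d = d.
Bind A := branch(h(d, m, 6), branch(m, d, 6), d); substituting into the one remaining equation that mentions A gives: branch(h(q(branch(h(d, m, 6), branch(m, d, 6), d), m), m, 6), m, branch(m, d, 6)) = branch(U, m, Q).
Delete trivial equation d = d.
Decompose branch/3: h(q(branch(h(d, m, 6), branch(m, d, 6), d), m), m, 6) = U,  m = m,  branch(m, d, 6) = Q.
Bind U := h(q(branch(h(d, m, 6), branch(m, d, 6), d), m), m, 6); no other remaining equation mentions U.
Delete trivial equation m = m.
Bind Q := branch(m, d, 6); no other remaining equation mentions Q. Substituting into the earlier binding gives S := q(branch(m, d, 6), h(branch(m, d, 6), m, branch(m, d, 6))).
Decompose branch/3: Y = q(Y, m),  d = d,  6 = 6.
Occurs check fails: Y occurs in q(Y, m); the equation Y = q(Y, m) has no finite solution.

NO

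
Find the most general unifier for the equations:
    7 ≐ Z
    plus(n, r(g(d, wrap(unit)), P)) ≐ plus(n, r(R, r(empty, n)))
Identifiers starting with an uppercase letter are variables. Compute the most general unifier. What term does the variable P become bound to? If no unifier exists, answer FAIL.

Bind Z := 7; no other remaining equation mentions Z.
Decompose plus/2: n ≐ n,  r(g(d, wrap(unit)), P) ≐ r(R, r(empty, n)).
Delete trivial equation n ≐ n.
Decompose r/2: g(d, wrap(unit)) ≐ R,  P ≐ r(empty, n).
Bind R := g(d, wrap(unit)); no other remaining equation mentions R.
Bind P := r(empty, n).
MGU = { Z ↦ 7, R ↦ g(d, wrap(unit)), P ↦ r(empty, n) }, so P ↦ r(empty, n).

r(empty, n)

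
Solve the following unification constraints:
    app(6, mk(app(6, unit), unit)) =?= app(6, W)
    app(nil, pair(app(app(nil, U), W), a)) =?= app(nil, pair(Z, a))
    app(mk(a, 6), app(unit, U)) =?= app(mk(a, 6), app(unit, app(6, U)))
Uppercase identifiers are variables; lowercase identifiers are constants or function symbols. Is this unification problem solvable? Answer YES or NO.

NO

Decompose app/2: 6 =?= 6,  mk(app(6, unit), unit) =?= W.
Delete trivial equation 6 =?= 6.
Bind W := mk(app(6, unit), unit); substituting into the one remaining equation that mentions W gives: app(nil, pair(app(app(nil, U), mk(app(6, unit), unit)), a)) =?= app(nil, pair(Z, a)).
Decompose app/2: nil =?= nil,  pair(app(app(nil, U), mk(app(6, unit), unit)), a) =?= pair(Z, a).
Delete trivial equation nil =?= nil.
Decompose pair/2: app(app(nil, U), mk(app(6, unit), unit)) =?= Z,  a =?= a.
Bind Z := app(app(nil, U), mk(app(6, unit), unit)); no other remaining equation mentions Z.
Delete trivial equation a =?= a.
Decompose app/2: mk(a, 6) =?= mk(a, 6),  app(unit, U) =?= app(unit, app(6, U)).
Delete trivial equation mk(a, 6) =?= mk(a, 6).
Decompose app/2: unit =?= unit,  U =?= app(6, U).
Delete trivial equation unit =?= unit.
Occurs check fails: U occurs in app(6, U); the equation U =?= app(6, U) has no finite solution.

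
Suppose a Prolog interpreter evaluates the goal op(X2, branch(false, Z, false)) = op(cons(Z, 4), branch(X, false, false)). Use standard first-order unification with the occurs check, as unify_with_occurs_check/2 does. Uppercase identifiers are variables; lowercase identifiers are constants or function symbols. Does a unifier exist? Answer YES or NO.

Decompose op/2: X2 = cons(Z, 4),  branch(false, Z, false) = branch(X, false, false).
Bind X2 := cons(Z, 4); no other remaining equation mentions X2.
Decompose branch/3: false = X,  Z = false,  false = false.
Bind X := false; no other remaining equation mentions X.
Bind Z := false; no other remaining equation mentions Z. Substituting into the earlier binding gives X2 := cons(false, 4).
Delete trivial equation false = false.
No equations remain and no clash or occurs-check failure arose, so a unifier exists.

YES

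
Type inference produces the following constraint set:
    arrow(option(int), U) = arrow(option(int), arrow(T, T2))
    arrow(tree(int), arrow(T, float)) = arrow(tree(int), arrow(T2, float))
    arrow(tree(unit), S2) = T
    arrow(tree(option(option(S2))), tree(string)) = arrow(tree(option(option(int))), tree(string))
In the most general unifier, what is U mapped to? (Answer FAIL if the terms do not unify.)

arrow(arrow(tree(unit), int), arrow(tree(unit), int))

Decompose arrow/2: option(int) = option(int),  U = arrow(T, T2).
Delete trivial equation option(int) = option(int).
Bind U := arrow(T, T2); no other remaining equation mentions U.
Decompose arrow/2: tree(int) = tree(int),  arrow(T, float) = arrow(T2, float).
Delete trivial equation tree(int) = tree(int).
Decompose arrow/2: T = T2,  float = float.
Bind T := T2; substituting into the one remaining equation that mentions T gives: arrow(tree(unit), S2) = T2. Substituting into the earlier binding gives U := arrow(T2, T2).
Delete trivial equation float = float.
Bind T2 := arrow(tree(unit), S2); no other remaining equation mentions T2. Substituting into the earlier bindings gives U := arrow(arrow(tree(unit), S2), arrow(tree(unit), S2)), T := arrow(tree(unit), S2).
Decompose arrow/2: tree(option(option(S2))) = tree(option(option(int))),  tree(string) = tree(string).
Decompose tree/1: option(option(S2)) = option(option(int)).
Decompose option/1: option(S2) = option(int).
Decompose option/1: S2 = int.
Bind S2 := int; no other remaining equation mentions S2. Substituting into the earlier bindings gives U := arrow(arrow(tree(unit), int), arrow(tree(unit), int)), T := arrow(tree(unit), int), T2 := arrow(tree(unit), int).
Delete trivial equation tree(string) = tree(string).
MGU = { U -> arrow(arrow(tree(unit), int), arrow(tree(unit), int)), T -> arrow(tree(unit), int), T2 -> arrow(tree(unit), int), S2 -> int }, so U -> arrow(arrow(tree(unit), int), arrow(tree(unit), int)).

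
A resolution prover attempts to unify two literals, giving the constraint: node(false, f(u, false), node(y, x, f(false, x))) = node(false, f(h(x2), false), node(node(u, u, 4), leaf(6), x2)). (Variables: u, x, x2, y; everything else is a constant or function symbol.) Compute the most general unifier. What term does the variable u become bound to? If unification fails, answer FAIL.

Decompose node/3: false = false,  f(u, false) = f(h(x2), false),  node(y, x, f(false, x)) = node(node(u, u, 4), leaf(6), x2).
Delete trivial equation false = false.
Decompose f/2: u = h(x2),  false = false.
Bind u := h(x2); substituting into the one remaining equation that mentions u gives: node(y, x, f(false, x)) = node(node(h(x2), h(x2), 4), leaf(6), x2).
Delete trivial equation false = false.
Decompose node/3: y = node(h(x2), h(x2), 4),  x = leaf(6),  f(false, x) = x2.
Bind y := node(h(x2), h(x2), 4); no other remaining equation mentions y.
Bind x := leaf(6); substituting into the remaining equation gives: f(false, leaf(6)) = x2.
Bind x2 := f(false, leaf(6)). Substituting into the earlier bindings gives u := h(f(false, leaf(6))), y := node(h(f(false, leaf(6))), h(f(false, leaf(6))), 4).
MGU = { u := h(f(false, leaf(6))), y := node(h(f(false, leaf(6))), h(f(false, leaf(6))), 4), x := leaf(6), x2 := f(false, leaf(6)) }, so u := h(f(false, leaf(6))).

h(f(false, leaf(6)))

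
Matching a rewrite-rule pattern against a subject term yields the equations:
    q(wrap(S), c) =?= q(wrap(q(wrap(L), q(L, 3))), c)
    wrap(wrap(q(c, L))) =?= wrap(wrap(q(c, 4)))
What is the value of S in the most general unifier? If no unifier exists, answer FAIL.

Decompose q/2: wrap(S) =?= wrap(q(wrap(L), q(L, 3))),  c =?= c.
Decompose wrap/1: S =?= q(wrap(L), q(L, 3)).
Bind S := q(wrap(L), q(L, 3)); no other remaining equation mentions S.
Delete trivial equation c =?= c.
Decompose wrap/1: wrap(q(c, L)) =?= wrap(q(c, 4)).
Decompose wrap/1: q(c, L) =?= q(c, 4).
Decompose q/2: c =?= c,  L =?= 4.
Delete trivial equation c =?= c.
Bind L := 4. Substituting into the earlier binding gives S := q(wrap(4), q(4, 3)).
MGU = { S -> q(wrap(4), q(4, 3)), L -> 4 }, so S -> q(wrap(4), q(4, 3)).

q(wrap(4), q(4, 3))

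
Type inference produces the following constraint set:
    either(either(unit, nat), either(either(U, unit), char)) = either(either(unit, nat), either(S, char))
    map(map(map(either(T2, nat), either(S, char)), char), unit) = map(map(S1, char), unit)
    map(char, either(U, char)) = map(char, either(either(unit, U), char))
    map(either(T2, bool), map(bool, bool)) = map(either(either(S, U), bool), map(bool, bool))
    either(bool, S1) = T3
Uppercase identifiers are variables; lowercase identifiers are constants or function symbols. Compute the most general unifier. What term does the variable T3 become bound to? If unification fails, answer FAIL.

Decompose either/2: either(unit, nat) = either(unit, nat),  either(either(U, unit), char) = either(S, char).
Delete trivial equation either(unit, nat) = either(unit, nat).
Decompose either/2: either(U, unit) = S,  char = char.
Bind S := either(U, unit); substituting into the 2 remaining equations that mention S gives: map(map(map(either(T2, nat), either(either(U, unit), char)), char), unit) = map(map(S1, char), unit),  map(either(T2, bool), map(bool, bool)) = map(either(either(either(U, unit), U), bool), map(bool, bool)).
Delete trivial equation char = char.
Decompose map/2: map(map(either(T2, nat), either(either(U, unit), char)), char) = map(S1, char),  unit = unit.
Decompose map/2: map(either(T2, nat), either(either(U, unit), char)) = S1,  char = char.
Bind S1 := map(either(T2, nat), either(either(U, unit), char)); substituting into the one remaining equation that mentions S1 gives: either(bool, map(either(T2, nat), either(either(U, unit), char))) = T3.
Delete trivial equation char = char.
Delete trivial equation unit = unit.
Decompose map/2: char = char,  either(U, char) = either(either(unit, U), char).
Delete trivial equation char = char.
Decompose either/2: U = either(unit, U),  char = char.
Occurs check fails: U occurs in either(unit, U); the equation U = either(unit, U) has no finite solution.

FAIL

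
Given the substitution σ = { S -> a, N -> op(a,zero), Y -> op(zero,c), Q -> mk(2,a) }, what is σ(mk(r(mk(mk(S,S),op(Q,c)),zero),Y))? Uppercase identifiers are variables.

mk(r(mk(mk(a,a),op(mk(2,a),c)),zero),op(zero,c))

Replace each occurrence of S with a.
Replace each occurrence of Y with op(zero,c).
Replace each occurrence of Q with mk(2,a).
Result: mk(r(mk(mk(a,a),op(mk(2,a),c)),zero),op(zero,c)).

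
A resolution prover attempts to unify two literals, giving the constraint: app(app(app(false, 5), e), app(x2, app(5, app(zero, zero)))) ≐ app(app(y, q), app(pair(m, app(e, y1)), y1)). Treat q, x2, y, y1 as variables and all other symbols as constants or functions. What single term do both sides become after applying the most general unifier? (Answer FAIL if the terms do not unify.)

app(app(app(false, 5), e), app(pair(m, app(e, app(5, app(zero, zero)))), app(5, app(zero, zero))))

Decompose app/2: app(app(false, 5), e) ≐ app(y, q),  app(x2, app(5, app(zero, zero))) ≐ app(pair(m, app(e, y1)), y1).
Decompose app/2: app(false, 5) ≐ y,  e ≐ q.
Bind y := app(false, 5); no other remaining equation mentions y.
Bind q := e; no other remaining equation mentions q.
Decompose app/2: x2 ≐ pair(m, app(e, y1)),  app(5, app(zero, zero)) ≐ y1.
Bind x2 := pair(m, app(e, y1)); no other remaining equation mentions x2.
Bind y1 := app(5, app(zero, zero)). Substituting into the earlier binding gives x2 := pair(m, app(e, app(5, app(zero, zero)))).
Applying the MGU to either side gives app(app(app(false, 5), e), app(pair(m, app(e, app(5, app(zero, zero)))), app(5, app(zero, zero)))).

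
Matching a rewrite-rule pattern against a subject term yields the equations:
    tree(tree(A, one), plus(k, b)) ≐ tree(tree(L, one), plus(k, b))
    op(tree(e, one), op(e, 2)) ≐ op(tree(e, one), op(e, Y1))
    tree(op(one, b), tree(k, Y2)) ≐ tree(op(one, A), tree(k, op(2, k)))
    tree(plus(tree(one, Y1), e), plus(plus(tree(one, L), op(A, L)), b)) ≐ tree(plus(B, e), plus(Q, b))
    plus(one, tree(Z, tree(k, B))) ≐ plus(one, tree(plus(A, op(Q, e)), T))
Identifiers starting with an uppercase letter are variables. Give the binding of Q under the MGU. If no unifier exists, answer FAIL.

plus(tree(one, b), op(b, b))

Decompose tree/2: tree(A, one) ≐ tree(L, one),  plus(k, b) ≐ plus(k, b).
Decompose tree/2: A ≐ L,  one ≐ one.
Bind A := L; substituting into the 3 remaining equations that mention A gives: tree(op(one, b), tree(k, Y2)) ≐ tree(op(one, L), tree(k, op(2, k))),  tree(plus(tree(one, Y1), e), plus(plus(tree(one, L), op(L, L)), b)) ≐ tree(plus(B, e), plus(Q, b)),  plus(one, tree(Z, tree(k, B))) ≐ plus(one, tree(plus(L, op(Q, e)), T)).
Delete trivial equation one ≐ one.
Delete trivial equation plus(k, b) ≐ plus(k, b).
Decompose op/2: tree(e, one) ≐ tree(e, one),  op(e, 2) ≐ op(e, Y1).
Delete trivial equation tree(e, one) ≐ tree(e, one).
Decompose op/2: e ≐ e,  2 ≐ Y1.
Delete trivial equation e ≐ e.
Bind Y1 := 2; substituting into the one remaining equation that mentions Y1 gives: tree(plus(tree(one, 2), e), plus(plus(tree(one, L), op(L, L)), b)) ≐ tree(plus(B, e), plus(Q, b)).
Decompose tree/2: op(one, b) ≐ op(one, L),  tree(k, Y2) ≐ tree(k, op(2, k)).
Decompose op/2: one ≐ one,  b ≐ L.
Delete trivial equation one ≐ one.
Bind L := b; substituting into the 2 remaining equations that mention L gives: tree(plus(tree(one, 2), e), plus(plus(tree(one, b), op(b, b)), b)) ≐ tree(plus(B, e), plus(Q, b)),  plus(one, tree(Z, tree(k, B))) ≐ plus(one, tree(plus(b, op(Q, e)), T)). Substituting into the earlier binding gives A := b.
Decompose tree/2: k ≐ k,  Y2 ≐ op(2, k).
Delete trivial equation k ≐ k.
Bind Y2 := op(2, k); no other remaining equation mentions Y2.
Decompose tree/2: plus(tree(one, 2), e) ≐ plus(B, e),  plus(plus(tree(one, b), op(b, b)), b) ≐ plus(Q, b).
Decompose plus/2: tree(one, 2) ≐ B,  e ≐ e.
Bind B := tree(one, 2); substituting into the one remaining equation that mentions B gives: plus(one, tree(Z, tree(k, tree(one, 2)))) ≐ plus(one, tree(plus(b, op(Q, e)), T)).
Delete trivial equation e ≐ e.
Decompose plus/2: plus(tree(one, b), op(b, b)) ≐ Q,  b ≐ b.
Bind Q := plus(tree(one, b), op(b, b)); substituting into the one remaining equation that mentions Q gives: plus(one, tree(Z, tree(k, tree(one, 2)))) ≐ plus(one, tree(plus(b, op(plus(tree(one, b), op(b, b)), e)), T)).
Delete trivial equation b ≐ b.
Decompose plus/2: one ≐ one,  tree(Z, tree(k, tree(one, 2))) ≐ tree(plus(b, op(plus(tree(one, b), op(b, b)), e)), T).
Delete trivial equation one ≐ one.
Decompose tree/2: Z ≐ plus(b, op(plus(tree(one, b), op(b, b)), e)),  tree(k, tree(one, 2)) ≐ T.
Bind Z := plus(b, op(plus(tree(one, b), op(b, b)), e)); no other remaining equation mentions Z.
Bind T := tree(k, tree(one, 2)).
MGU = { A -> b, Y1 -> 2, L -> b, Y2 -> op(2, k), B -> tree(one, 2), Q -> plus(tree(one, b), op(b, b)), Z -> plus(b, op(plus(tree(one, b), op(b, b)), e)), T -> tree(k, tree(one, 2)) }, so Q -> plus(tree(one, b), op(b, b)).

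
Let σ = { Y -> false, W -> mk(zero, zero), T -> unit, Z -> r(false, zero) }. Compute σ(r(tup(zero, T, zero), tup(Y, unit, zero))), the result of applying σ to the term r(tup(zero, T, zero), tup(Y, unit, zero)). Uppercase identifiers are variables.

r(tup(zero, unit, zero), tup(false, unit, zero))

Replace each occurrence of Y with false.
Replace each occurrence of T with unit.
Result: r(tup(zero, unit, zero), tup(false, unit, zero)).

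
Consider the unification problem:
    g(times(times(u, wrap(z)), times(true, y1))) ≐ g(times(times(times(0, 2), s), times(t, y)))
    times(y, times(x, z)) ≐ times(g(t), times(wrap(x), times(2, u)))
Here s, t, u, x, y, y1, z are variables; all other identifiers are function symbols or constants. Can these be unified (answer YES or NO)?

Decompose g/1: times(times(u, wrap(z)), times(true, y1)) ≐ times(times(times(0, 2), s), times(t, y)).
Decompose times/2: times(u, wrap(z)) ≐ times(times(0, 2), s),  times(true, y1) ≐ times(t, y).
Decompose times/2: u ≐ times(0, 2),  wrap(z) ≐ s.
Bind u := times(0, 2); substituting into the one remaining equation that mentions u gives: times(y, times(x, z)) ≐ times(g(t), times(wrap(x), times(2, times(0, 2)))).
Bind s := wrap(z); no other remaining equation mentions s.
Decompose times/2: true ≐ t,  y1 ≐ y.
Bind t := true; substituting into the one remaining equation that mentions t gives: times(y, times(x, z)) ≐ times(g(true), times(wrap(x), times(2, times(0, 2)))).
Bind y1 := y; no other remaining equation mentions y1.
Decompose times/2: y ≐ g(true),  times(x, z) ≐ times(wrap(x), times(2, times(0, 2))).
Bind y := g(true); no other remaining equation mentions y. Substituting into the earlier binding gives y1 := g(true).
Decompose times/2: x ≐ wrap(x),  z ≐ times(2, times(0, 2)).
Occurs check fails: x occurs in wrap(x); the equation x ≐ wrap(x) has no finite solution.

NO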